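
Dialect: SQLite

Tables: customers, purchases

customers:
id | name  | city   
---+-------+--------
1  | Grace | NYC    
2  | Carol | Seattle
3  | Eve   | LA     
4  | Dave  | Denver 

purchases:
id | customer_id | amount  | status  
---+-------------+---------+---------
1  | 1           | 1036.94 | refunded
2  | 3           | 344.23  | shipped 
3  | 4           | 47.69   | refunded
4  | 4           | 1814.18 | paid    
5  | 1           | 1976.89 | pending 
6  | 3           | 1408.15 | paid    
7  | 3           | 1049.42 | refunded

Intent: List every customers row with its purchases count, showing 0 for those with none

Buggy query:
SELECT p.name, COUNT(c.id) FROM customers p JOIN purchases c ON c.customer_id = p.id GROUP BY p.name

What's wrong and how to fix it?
Bug: INNER JOIN drops customers rows that have no matching purchases rows

Fix: Use LEFT JOIN so parents without children still appear (COUNT(c.id) gives 0)

Corrected query:
SELECT p.name, COUNT(c.id) FROM customers p LEFT JOIN purchases c ON c.customer_id = p.id GROUP BY p.name

Result:
name  | COUNT(c.id)
------+------------
Carol | 0          
Dave  | 2          
Eve   | 3          
Grace | 2          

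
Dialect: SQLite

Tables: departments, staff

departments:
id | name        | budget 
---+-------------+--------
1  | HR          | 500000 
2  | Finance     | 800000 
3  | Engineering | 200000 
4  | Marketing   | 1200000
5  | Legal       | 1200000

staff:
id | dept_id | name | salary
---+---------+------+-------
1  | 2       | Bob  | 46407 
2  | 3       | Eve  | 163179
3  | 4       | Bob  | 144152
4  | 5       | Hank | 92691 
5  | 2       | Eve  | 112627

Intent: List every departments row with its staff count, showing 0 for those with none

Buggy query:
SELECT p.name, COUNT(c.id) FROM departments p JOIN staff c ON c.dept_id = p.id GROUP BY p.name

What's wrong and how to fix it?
Bug: INNER JOIN drops departments rows that have no matching staff rows

Fix: Switch to LEFT JOIN to retain unmatched parent rows

Corrected query:
SELECT p.name, COUNT(c.id) FROM departments p LEFT JOIN staff c ON c.dept_id = p.id GROUP BY p.name

Result:
name        | COUNT(c.id)
------------+------------
Engineering | 1          
Finance     | 2          
HR          | 0          
Legal       | 1          
Marketing   | 1          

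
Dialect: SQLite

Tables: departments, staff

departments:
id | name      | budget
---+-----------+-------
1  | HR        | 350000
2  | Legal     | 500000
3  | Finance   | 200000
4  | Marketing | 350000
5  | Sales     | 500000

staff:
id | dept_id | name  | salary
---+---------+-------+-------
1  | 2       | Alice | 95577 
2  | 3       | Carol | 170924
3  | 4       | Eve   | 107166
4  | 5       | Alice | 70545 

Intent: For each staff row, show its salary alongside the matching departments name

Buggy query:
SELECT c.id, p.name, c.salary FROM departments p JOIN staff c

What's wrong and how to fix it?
Bug: Missing join condition: each staff row is matched to all departments rows instead of just its own

Fix: Add ON c.dept_id = p.id to the JOIN

Corrected query:
SELECT c.id, p.name, c.salary FROM departments p JOIN staff c ON c.dept_id = p.id

Result:
id | name      | salary
---+-----------+-------
1  | Legal     | 95577 
2  | Finance   | 170924
3  | Marketing | 107166
4  | Sales     | 70545 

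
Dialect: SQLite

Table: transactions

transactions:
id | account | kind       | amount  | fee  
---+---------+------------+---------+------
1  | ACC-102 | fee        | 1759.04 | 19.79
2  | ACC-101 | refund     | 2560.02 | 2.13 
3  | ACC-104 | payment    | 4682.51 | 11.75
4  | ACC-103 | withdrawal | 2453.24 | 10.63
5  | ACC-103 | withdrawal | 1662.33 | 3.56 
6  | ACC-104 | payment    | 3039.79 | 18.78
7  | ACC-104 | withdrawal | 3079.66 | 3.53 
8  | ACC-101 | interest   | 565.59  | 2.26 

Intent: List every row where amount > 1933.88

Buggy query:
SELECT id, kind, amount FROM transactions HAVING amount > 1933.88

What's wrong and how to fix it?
Bug: HAVING filters the output of aggregation, but this query has no GROUP BY and no aggregate functions, so SQLite rejects it (HAVING clause on a non-aggregate query); the condition here is per row

Fix: Replace HAVING with WHERE since the condition applies to individual rows

Corrected query:
SELECT id, kind, amount FROM transactions WHERE amount > 1933.88

Result:
id | kind       | amount 
---+------------+--------
2  | refund     | 2560.02
3  | payment    | 4682.51
4  | withdrawal | 2453.24
6  | payment    | 3039.79
7  | withdrawal | 3079.66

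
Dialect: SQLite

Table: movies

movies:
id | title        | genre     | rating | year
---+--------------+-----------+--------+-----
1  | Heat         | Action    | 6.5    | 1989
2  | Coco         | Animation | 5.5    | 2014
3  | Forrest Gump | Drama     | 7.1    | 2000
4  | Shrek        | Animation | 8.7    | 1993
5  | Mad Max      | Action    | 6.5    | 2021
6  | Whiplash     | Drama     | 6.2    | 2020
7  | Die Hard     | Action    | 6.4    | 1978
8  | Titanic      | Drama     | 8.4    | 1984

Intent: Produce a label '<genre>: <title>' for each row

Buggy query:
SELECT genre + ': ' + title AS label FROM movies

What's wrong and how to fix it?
Bug: SQLite uses || for string concatenation; + coerces text to numbers (yielding 0)

Fix: Use the || operator for string concatenation

Corrected query:
SELECT genre || ': ' || title AS label FROM movies

Result:
label              
-------------------
Action: Heat       
Animation: Coco    
Drama: Forrest Gump
Animation: Shrek   
Action: Mad Max    
Drama: Whiplash    
Action: Die Hard   
Drama: Titanic     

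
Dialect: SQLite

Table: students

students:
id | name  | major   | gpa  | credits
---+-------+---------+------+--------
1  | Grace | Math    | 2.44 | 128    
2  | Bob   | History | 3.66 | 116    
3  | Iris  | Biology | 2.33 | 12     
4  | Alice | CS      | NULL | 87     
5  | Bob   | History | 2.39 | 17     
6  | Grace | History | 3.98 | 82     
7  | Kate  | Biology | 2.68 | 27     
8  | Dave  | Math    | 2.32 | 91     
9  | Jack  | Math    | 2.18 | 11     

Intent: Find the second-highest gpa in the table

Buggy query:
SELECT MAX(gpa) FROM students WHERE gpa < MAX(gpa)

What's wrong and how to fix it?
Bug: The inner MAX is an aggregate inside WHERE, which is not allowed

Fix: Compute the overall MAX in a subquery, then take MAX of rows below it

Corrected query:
SELECT MAX(gpa) FROM students WHERE gpa < (SELECT MAX(gpa) FROM students)

Result:
MAX(gpa)
--------
3.66    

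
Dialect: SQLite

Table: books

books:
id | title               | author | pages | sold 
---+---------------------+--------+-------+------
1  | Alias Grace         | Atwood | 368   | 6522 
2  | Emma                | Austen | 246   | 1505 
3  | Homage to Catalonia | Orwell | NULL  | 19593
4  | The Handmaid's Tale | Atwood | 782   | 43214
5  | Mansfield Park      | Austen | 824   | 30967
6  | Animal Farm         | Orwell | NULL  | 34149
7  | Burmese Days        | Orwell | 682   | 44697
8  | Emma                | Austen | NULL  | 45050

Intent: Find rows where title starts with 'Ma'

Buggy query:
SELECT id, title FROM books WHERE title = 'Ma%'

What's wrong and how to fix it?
Bug: '=' compares the literal string including the % character; pattern matching needs LIKE

Fix: Use LIKE for wildcard pattern matching

Corrected query:
SELECT id, title FROM books WHERE title LIKE 'Ma%'

Result:
id | title         
---+---------------
5  | Mansfield Park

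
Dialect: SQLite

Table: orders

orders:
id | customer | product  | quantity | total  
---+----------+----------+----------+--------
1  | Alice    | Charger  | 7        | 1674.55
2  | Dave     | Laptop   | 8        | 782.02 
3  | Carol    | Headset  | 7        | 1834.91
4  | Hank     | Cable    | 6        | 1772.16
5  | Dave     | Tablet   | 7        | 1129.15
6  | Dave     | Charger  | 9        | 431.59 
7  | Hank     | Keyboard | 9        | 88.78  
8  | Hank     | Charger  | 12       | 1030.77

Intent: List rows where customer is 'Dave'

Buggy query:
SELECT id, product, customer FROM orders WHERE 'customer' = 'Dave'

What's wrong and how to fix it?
Bug: Single quotes denote string literals in SQL; the column name is being compared as a constant string

Fix: Remove the quotes around the column name (or use double quotes for an identifier)

Corrected query:
SELECT id, product, customer FROM orders WHERE customer = 'Dave'

Result:
id | product | customer
---+---------+---------
2  | Laptop  | Dave    
5  | Tablet  | Dave    
6  | Charger | Dave    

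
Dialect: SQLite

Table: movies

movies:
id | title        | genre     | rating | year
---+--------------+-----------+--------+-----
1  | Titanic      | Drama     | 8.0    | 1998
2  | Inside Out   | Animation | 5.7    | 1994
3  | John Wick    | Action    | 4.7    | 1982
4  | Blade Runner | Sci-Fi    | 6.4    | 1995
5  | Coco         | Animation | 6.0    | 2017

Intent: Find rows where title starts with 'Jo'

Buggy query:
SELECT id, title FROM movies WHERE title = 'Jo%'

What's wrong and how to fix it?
Bug: Wildcards only work with LIKE; '=' treats '%' as a literal character

Fix: Use LIKE for wildcard pattern matching

Corrected query:
SELECT id, title FROM movies WHERE title LIKE 'Jo%'

Result:
id | title    
---+----------
3  | John Wick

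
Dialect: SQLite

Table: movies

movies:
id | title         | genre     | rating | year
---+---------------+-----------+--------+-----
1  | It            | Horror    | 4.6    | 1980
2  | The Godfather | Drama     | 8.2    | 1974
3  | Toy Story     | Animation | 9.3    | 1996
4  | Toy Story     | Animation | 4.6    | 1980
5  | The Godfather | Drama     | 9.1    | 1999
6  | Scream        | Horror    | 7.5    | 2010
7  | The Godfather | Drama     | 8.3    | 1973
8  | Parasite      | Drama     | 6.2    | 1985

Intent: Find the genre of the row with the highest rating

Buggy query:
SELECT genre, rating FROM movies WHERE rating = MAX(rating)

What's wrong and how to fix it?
Bug: WHERE is evaluated per row; an aggregate over the whole table isn't defined there

Fix: Wrap MAX in a scalar subquery so WHERE compares against a single value

Corrected query:
SELECT genre, rating FROM movies WHERE rating = (SELECT MAX(rating) FROM movies)

Result:
genre     | rating
----------+-------
Animation | 9.3   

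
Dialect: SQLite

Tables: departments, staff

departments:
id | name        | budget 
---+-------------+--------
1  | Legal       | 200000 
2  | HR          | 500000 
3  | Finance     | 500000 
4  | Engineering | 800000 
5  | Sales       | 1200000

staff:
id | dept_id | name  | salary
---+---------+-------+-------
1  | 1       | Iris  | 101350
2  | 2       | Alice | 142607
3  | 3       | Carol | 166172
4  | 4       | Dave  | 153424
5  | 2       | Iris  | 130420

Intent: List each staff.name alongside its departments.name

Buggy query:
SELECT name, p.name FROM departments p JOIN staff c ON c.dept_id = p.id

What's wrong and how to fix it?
Bug: Both tables have a 'name' column; the unqualified reference is ambiguous

Fix: Qualify the column with its table alias (c.name)

Corrected query:
SELECT c.name, p.name FROM departments p JOIN staff c ON c.dept_id = p.id

Result:
name  | name       
------+------------
Iris  | Legal      
Alice | HR         
Carol | Finance    
Dave  | Engineering
Iris  | HR         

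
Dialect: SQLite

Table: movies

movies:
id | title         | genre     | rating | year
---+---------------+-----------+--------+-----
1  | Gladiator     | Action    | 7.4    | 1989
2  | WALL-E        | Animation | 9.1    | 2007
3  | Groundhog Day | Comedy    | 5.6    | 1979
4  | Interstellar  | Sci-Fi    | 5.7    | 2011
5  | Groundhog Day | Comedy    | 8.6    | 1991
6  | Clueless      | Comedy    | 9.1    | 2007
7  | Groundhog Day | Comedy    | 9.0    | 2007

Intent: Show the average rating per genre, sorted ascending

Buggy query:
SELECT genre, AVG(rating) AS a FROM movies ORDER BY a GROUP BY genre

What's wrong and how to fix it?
Bug: GROUP BY must precede ORDER BY

Fix: Move ORDER BY to the end, after GROUP BY

Corrected query:
SELECT genre, AVG(rating) AS a FROM movies GROUP BY genre ORDER BY a

Result:
genre     | a    
----------+------
Sci-Fi    | 5.7  
Action    | 7.4  
Comedy    | 8.075
Animation | 9.1  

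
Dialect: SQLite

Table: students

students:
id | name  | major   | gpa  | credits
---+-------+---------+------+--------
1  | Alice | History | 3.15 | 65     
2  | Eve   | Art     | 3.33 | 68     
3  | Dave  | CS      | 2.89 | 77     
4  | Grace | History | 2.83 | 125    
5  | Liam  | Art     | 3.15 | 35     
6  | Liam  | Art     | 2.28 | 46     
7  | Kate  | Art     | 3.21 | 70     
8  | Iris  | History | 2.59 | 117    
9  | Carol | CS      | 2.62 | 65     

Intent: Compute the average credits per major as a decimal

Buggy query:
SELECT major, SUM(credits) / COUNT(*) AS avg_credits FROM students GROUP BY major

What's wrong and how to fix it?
Bug: SUM(credits) and COUNT(*) are both integers; the division truncates the fractional part

Fix: Cast one side to REAL so the division keeps the fractional part

Corrected query:
SELECT major, SUM(credits) * 1.0 / COUNT(*) AS avg_credits FROM students GROUP BY major

Result:
major   | avg_credits
--------+------------
Art     | 54.75      
CS      | 71         
History | 102.333333 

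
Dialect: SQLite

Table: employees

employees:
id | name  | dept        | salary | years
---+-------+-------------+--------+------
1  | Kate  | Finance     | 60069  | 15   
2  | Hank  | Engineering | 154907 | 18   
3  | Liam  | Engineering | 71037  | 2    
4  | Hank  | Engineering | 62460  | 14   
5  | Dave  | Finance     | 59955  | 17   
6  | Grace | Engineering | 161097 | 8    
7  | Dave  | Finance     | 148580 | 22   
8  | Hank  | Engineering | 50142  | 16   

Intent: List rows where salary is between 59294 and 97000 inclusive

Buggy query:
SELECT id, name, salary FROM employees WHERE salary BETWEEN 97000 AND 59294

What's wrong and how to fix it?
Bug: The bounds are reversed; BETWEEN a AND b requires a <= b to match anything

Fix: Swap the bounds so the smaller value comes first

Corrected query:
SELECT id, name, salary FROM employees WHERE salary BETWEEN 59294 AND 97000

Result:
id | name | salary
---+------+-------
1  | Kate | 60069 
3  | Liam | 71037 
4  | Hank | 62460 
5  | Dave | 59955 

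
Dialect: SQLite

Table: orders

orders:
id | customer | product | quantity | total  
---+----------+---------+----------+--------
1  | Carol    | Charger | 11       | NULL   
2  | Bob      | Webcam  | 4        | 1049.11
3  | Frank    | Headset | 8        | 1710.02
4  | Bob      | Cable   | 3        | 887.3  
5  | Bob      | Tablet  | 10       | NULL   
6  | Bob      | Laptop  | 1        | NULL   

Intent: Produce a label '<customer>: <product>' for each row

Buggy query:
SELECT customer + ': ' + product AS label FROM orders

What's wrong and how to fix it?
Bug: '+' is numeric addition; on text columns SQLite converts them to 0 instead of concatenating

Fix: Use the || operator for string concatenation

Corrected query:
SELECT customer || ': ' || product AS label FROM orders

Result:
label         
--------------
Carol: Charger
Bob: Webcam   
Frank: Headset
Bob: Cable    
Bob: Tablet   
Bob: Laptop   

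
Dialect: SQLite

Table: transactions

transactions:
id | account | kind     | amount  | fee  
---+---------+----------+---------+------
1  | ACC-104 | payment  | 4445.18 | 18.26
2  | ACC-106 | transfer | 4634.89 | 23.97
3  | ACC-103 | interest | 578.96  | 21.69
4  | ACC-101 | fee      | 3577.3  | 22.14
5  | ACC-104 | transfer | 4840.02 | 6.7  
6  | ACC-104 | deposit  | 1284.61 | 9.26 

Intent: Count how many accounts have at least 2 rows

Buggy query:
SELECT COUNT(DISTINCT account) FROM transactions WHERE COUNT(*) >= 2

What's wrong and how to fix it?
Bug: COUNT(*) cannot appear in WHERE; the per-group count doesn't exist yet

Fix: Group first with HAVING COUNT(*) >= 2, then COUNT the resulting groups

Corrected query:
SELECT COUNT(*) FROM (SELECT account FROM transactions GROUP BY account HAVING COUNT(*) >= 2)

Result:
COUNT(*)
--------
1       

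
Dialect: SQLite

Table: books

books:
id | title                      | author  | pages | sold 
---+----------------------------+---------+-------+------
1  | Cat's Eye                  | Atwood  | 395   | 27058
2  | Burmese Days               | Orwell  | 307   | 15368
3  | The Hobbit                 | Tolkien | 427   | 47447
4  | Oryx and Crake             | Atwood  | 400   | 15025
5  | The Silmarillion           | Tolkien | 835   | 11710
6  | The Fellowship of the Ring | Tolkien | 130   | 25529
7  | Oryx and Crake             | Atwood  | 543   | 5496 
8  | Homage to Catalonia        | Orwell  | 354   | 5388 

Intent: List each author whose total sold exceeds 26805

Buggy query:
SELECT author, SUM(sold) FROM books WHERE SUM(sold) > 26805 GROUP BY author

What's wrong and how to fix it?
Bug: SUM(sold) is an aggregate, but WHERE filters rows before aggregation

Fix: Use HAVING (which filters groups after aggregation) instead of WHERE

Corrected query:
SELECT author, SUM(sold) FROM books GROUP BY author HAVING SUM(sold) > 26805

Result:
author  | SUM(sold)
--------+----------
Atwood  | 47579    
Tolkien | 84686    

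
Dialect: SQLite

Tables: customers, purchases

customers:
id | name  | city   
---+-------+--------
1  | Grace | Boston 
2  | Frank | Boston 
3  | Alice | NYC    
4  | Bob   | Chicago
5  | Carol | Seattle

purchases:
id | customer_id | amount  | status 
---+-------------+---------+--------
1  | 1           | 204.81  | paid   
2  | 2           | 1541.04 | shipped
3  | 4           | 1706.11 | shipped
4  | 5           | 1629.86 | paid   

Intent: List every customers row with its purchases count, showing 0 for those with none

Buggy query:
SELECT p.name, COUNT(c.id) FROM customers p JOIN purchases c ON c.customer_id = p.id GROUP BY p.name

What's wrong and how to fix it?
Bug: INNER JOIN drops customers rows that have no matching purchases rows

Fix: Switch to LEFT JOIN to retain unmatched parent rows

Corrected query:
SELECT p.name, COUNT(c.id) FROM customers p LEFT JOIN purchases c ON c.customer_id = p.id GROUP BY p.name

Result:
name  | COUNT(c.id)
------+------------
Alice | 0          
Bob   | 1          
Carol | 1          
Frank | 1          
Grace | 1          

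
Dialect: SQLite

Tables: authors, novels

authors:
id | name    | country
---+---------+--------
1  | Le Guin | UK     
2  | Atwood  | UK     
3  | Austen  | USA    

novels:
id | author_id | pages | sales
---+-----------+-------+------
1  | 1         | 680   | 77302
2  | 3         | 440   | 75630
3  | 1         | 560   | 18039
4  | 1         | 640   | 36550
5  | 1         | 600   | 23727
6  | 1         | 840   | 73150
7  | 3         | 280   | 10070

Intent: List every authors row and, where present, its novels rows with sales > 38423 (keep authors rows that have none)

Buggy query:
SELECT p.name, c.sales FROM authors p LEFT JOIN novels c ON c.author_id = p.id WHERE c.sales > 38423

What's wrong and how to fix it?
Bug: A WHERE condition on the right-hand table after LEFT JOIN drops unmatched parents

Fix: Put 'c.sales > 38423' in the JOIN's ON clause instead of WHERE

Corrected query:
SELECT p.name, c.sales FROM authors p LEFT JOIN novels c ON c.author_id = p.id AND c.sales > 38423

Result:
name    | sales
--------+------
Le Guin | 73150
Le Guin | 77302
Atwood  | NULL 
Austen  | 75630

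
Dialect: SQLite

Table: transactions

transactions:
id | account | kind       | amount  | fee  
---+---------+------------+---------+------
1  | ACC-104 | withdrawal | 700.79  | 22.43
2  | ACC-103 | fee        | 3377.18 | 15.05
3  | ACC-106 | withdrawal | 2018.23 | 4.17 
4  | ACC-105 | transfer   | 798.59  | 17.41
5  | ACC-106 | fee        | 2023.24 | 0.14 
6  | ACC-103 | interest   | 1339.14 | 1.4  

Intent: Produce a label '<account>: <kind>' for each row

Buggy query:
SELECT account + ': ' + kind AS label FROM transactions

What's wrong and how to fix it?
Bug: SQLite uses || for string concatenation; + coerces text to numbers (yielding 0)

Fix: Replace + with || to concatenate text

Corrected query:
SELECT account || ': ' || kind AS label FROM transactions

Result:
label              
-------------------
ACC-104: withdrawal
ACC-103: fee       
ACC-106: withdrawal
ACC-105: transfer  
ACC-106: fee       
ACC-103: interest  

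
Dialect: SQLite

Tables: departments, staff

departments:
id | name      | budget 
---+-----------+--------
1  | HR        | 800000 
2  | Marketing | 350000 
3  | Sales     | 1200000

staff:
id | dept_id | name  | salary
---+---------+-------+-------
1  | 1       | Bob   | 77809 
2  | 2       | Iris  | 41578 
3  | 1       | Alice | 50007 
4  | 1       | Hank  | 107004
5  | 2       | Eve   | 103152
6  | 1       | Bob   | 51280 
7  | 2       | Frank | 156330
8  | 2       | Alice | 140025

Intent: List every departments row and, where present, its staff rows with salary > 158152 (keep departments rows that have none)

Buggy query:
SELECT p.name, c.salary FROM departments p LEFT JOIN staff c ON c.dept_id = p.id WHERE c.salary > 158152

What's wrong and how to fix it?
Bug: A WHERE condition on the right-hand table after LEFT JOIN drops unmatched parents

Fix: Put 'c.salary > 158152' in the JOIN's ON clause instead of WHERE

Corrected query:
SELECT p.name, c.salary FROM departments p LEFT JOIN staff c ON c.dept_id = p.id AND c.salary > 158152

Result:
name      | salary
----------+-------
HR        | NULL  
Marketing | NULL  
Sales     | NULL  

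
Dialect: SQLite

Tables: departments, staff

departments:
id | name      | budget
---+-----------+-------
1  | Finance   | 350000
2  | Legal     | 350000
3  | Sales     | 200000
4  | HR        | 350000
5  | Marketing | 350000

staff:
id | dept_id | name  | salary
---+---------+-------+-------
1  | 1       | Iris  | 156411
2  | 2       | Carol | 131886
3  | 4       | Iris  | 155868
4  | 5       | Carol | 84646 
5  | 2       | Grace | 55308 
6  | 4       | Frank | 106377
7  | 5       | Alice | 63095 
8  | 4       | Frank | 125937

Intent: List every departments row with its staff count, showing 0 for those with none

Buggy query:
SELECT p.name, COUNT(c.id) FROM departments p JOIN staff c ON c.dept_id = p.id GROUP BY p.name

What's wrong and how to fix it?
Bug: INNER JOIN drops departments rows that have no matching staff rows

Fix: Use LEFT JOIN so parents without children still appear (COUNT(c.id) gives 0)

Corrected query:
SELECT p.name, COUNT(c.id) FROM departments p LEFT JOIN staff c ON c.dept_id = p.id GROUP BY p.name

Result:
name      | COUNT(c.id)
----------+------------
Finance   | 1          
HR        | 3          
Legal     | 2          
Marketing | 2          
Sales     | 0          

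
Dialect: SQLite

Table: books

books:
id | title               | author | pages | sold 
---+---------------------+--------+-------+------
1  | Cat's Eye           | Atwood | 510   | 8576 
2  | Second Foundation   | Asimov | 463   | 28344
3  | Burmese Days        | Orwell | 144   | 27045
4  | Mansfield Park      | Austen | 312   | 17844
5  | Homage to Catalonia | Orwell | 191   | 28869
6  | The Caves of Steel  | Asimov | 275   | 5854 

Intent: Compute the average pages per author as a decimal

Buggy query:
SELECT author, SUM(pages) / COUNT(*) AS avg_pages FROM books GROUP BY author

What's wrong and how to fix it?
Bug: SUM(pages) and COUNT(*) are both integers; the division truncates the fractional part

Fix: Multiply by 1.0 (or CAST to REAL) to force floating-point division

Corrected query:
SELECT author, SUM(pages) * 1.0 / COUNT(*) AS avg_pages FROM books GROUP BY author

Result:
author | avg_pages
-------+----------
Asimov | 369      
Atwood | 510      
Austen | 312      
Orwell | 167.5    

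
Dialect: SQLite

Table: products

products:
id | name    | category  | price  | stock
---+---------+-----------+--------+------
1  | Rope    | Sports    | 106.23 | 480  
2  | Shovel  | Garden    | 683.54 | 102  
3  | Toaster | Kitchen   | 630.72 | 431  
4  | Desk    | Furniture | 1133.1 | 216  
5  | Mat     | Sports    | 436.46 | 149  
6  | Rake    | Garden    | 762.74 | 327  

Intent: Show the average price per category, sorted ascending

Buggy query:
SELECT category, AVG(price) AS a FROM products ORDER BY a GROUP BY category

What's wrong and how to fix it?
Bug: ORDER BY appears before GROUP BY; SQL clause order requires GROUP BY first

Fix: Reorder: SELECT … FROM … GROUP BY … ORDER BY …

Corrected query:
SELECT category, AVG(price) AS a FROM products GROUP BY category ORDER BY a

Result:
category  | a      
----------+--------
Sports    | 271.345
Kitchen   | 630.72 
Garden    | 723.14 
Furniture | 1133.1 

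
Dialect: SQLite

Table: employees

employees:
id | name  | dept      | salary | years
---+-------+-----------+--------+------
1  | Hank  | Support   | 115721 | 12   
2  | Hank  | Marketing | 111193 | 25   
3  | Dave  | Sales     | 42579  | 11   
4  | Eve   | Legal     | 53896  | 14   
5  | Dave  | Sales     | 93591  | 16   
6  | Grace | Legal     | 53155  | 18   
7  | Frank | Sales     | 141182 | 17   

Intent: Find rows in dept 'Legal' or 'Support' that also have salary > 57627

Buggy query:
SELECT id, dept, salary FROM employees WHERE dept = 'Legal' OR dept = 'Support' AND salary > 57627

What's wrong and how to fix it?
Bug: AND binds tighter than OR, so this parses as dept = 'Legal' OR (dept = 'Support' AND salary > 57627)

Fix: Group the OR with parentheses (or use IN), then AND the threshold

Corrected query:
SELECT id, dept, salary FROM employees WHERE (dept = 'Legal' OR dept = 'Support') AND salary > 57627

Result:
id | dept    | salary
---+---------+-------
1  | Support | 115721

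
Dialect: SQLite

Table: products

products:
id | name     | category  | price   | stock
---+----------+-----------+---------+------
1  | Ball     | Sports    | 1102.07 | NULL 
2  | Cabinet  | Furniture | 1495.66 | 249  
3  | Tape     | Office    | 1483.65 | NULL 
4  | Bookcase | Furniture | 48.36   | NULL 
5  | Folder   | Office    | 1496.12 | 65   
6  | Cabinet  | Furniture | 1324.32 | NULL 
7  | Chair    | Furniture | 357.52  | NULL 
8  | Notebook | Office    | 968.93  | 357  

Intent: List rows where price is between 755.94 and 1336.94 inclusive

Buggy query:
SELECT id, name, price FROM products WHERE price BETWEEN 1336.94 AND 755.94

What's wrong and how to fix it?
Bug: The bounds are reversed; BETWEEN a AND b requires a <= b to match anything

Fix: Swap the bounds so the smaller value comes first

Corrected query:
SELECT id, name, price FROM products WHERE price BETWEEN 755.94 AND 1336.94

Result:
id | name     | price  
---+----------+--------
1  | Ball     | 1102.07
6  | Cabinet  | 1324.32
8  | Notebook | 968.93 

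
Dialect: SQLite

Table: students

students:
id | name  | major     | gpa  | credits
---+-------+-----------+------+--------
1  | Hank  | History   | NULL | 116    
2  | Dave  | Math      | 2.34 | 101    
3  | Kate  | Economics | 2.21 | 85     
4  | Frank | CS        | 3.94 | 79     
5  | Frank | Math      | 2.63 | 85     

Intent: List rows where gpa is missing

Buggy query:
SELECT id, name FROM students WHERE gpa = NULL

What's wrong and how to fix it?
Bug: '= NULL' is always unknown in SQL three-valued logic, so no rows match

Fix: Replace '= NULL' with 'IS NULL'

Corrected query:
SELECT id, name FROM students WHERE gpa IS NULL

Result:
id | name
---+-----
1  | Hank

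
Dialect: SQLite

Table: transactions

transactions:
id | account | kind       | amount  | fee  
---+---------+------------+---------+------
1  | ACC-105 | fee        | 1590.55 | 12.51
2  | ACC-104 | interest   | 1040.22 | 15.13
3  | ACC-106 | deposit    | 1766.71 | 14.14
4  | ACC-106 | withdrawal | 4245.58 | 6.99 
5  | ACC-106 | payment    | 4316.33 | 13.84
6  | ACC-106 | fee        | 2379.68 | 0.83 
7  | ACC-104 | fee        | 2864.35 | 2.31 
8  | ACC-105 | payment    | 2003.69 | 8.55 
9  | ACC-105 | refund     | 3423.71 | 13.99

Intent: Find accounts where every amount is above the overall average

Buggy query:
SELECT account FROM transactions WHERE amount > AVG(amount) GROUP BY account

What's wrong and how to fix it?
Bug: AVG() is an aggregate; it can't sit directly in WHERE

Fix: Compute the overall average in a scalar subquery and compare each group's MIN against it in HAVING

Corrected query:
SELECT account FROM transactions GROUP BY account HAVING MIN(amount) > (SELECT AVG(amount) FROM transactions)

Result:
(no rows)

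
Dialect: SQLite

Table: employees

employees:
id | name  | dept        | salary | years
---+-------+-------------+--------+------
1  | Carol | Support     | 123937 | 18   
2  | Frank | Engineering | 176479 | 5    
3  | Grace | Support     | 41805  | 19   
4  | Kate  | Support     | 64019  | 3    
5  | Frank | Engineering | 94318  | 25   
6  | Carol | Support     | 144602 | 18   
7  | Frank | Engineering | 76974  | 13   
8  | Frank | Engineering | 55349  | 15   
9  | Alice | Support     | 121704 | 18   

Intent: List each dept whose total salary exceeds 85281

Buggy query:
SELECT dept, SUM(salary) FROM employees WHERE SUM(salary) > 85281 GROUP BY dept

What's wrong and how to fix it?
Bug: WHERE runs before GROUP BY, so aggregates aren't available there

Fix: Move the aggregate condition to a HAVING clause

Corrected query:
SELECT dept, SUM(salary) FROM employees GROUP BY dept HAVING SUM(salary) > 85281

Result:
dept        | SUM(salary)
------------+------------
Engineering | 403120     
Support     | 496067     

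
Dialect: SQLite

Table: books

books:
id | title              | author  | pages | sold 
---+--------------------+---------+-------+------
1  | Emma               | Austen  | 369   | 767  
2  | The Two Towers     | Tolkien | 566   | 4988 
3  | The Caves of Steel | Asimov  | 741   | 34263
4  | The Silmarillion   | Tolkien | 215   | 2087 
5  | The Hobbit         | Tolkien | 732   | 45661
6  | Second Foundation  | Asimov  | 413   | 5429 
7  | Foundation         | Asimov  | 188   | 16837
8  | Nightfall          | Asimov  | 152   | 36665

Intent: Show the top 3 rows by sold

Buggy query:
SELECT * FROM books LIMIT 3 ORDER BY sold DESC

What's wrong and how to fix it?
Bug: ORDER BY cannot follow LIMIT; LIMIT is the final clause

Fix: Swap the clauses: ORDER BY first, then LIMIT

Corrected query:
SELECT * FROM books ORDER BY sold DESC LIMIT 3

Result:
id | title              | author  | pages | sold 
---+--------------------+---------+-------+------
5  | The Hobbit         | Tolkien | 732   | 45661
8  | Nightfall          | Asimov  | 152   | 36665
3  | The Caves of Steel | Asimov  | 741   | 34263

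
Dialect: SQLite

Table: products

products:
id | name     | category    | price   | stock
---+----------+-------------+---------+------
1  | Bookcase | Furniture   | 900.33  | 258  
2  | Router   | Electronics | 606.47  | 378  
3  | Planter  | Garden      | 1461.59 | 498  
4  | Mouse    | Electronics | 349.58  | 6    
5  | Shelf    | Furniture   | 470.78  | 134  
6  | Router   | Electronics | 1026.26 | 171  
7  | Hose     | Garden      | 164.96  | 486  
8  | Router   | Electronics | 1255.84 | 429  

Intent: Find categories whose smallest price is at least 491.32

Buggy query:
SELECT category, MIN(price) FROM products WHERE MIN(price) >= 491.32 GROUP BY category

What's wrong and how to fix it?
Bug: Aggregates like MIN are computed per group after WHERE runs

Fix: Replace WHERE with HAVING after the GROUP BY

Corrected query:
SELECT category, MIN(price) FROM products GROUP BY category HAVING MIN(price) >= 491.32

Result:
(no rows)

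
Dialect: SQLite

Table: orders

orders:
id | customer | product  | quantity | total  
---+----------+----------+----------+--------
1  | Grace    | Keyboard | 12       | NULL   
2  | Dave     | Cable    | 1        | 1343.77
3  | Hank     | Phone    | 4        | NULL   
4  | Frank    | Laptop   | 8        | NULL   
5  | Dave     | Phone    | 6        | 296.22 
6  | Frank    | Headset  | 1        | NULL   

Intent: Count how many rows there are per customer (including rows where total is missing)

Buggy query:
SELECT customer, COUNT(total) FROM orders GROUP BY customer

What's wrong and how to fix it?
Bug: COUNT(column) counts non-NULL values only; rows with NULL total aren't counted

Fix: Replace COUNT(total) with COUNT(*)

Corrected query:
SELECT customer, COUNT(*) FROM orders GROUP BY customer

Result:
customer | COUNT(*)
---------+---------
Dave     | 2       
Frank    | 2       
Grace    | 1       
Hank     | 1       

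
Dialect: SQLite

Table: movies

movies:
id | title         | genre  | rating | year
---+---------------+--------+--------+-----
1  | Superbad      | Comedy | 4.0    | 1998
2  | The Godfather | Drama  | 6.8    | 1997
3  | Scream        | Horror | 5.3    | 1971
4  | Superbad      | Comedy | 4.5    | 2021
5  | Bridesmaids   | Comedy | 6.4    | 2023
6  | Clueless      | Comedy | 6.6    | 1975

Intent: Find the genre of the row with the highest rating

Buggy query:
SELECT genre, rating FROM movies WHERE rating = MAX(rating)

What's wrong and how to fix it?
Bug: WHERE is evaluated per row; an aggregate over the whole table isn't defined there

Fix: Wrap MAX in a scalar subquery so WHERE compares against a single value

Corrected query:
SELECT genre, rating FROM movies WHERE rating = (SELECT MAX(rating) FROM movies)

Result:
genre | rating
------+-------
Drama | 6.8   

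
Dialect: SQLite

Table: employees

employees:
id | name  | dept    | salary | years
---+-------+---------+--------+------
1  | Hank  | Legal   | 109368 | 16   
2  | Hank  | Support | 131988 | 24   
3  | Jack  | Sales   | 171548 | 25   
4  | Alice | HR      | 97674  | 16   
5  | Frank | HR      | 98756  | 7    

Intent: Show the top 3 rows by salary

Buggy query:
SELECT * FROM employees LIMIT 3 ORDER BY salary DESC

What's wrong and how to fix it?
Bug: LIMIT must come after ORDER BY

Fix: Swap the clauses: ORDER BY first, then LIMIT

Corrected query:
SELECT * FROM employees ORDER BY salary DESC LIMIT 3

Result:
id | name | dept    | salary | years
---+------+---------+--------+------
3  | Jack | Sales   | 171548 | 25   
2  | Hank | Support | 131988 | 24   
1  | Hank | Legal   | 109368 | 16   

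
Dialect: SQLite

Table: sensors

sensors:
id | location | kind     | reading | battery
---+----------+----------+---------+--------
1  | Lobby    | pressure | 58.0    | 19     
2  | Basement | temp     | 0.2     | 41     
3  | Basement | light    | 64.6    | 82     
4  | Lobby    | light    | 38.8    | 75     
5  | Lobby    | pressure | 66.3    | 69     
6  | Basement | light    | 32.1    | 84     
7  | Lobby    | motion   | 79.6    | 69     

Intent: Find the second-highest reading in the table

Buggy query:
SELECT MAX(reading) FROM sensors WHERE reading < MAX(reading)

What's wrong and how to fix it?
Bug: MAX(reading) on the right of the comparison is an aggregate-in-WHERE error

Fix: Compute the overall MAX in a subquery, then take MAX of rows below it

Corrected query:
SELECT MAX(reading) FROM sensors WHERE reading < (SELECT MAX(reading) FROM sensors)

Result:
MAX(reading)
------------
66.3        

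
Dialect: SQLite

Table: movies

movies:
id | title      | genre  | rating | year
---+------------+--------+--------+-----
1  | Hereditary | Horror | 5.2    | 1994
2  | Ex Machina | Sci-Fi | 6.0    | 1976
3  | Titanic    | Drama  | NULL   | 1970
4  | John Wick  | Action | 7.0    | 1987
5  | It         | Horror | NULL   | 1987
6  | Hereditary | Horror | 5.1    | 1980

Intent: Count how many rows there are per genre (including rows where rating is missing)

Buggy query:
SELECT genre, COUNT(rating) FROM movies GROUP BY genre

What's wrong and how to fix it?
Bug: COUNT(column) counts non-NULL values only; rows with NULL rating aren't counted

Fix: Use COUNT(*) to count all rows regardless of NULL

Corrected query:
SELECT genre, COUNT(*) FROM movies GROUP BY genre

Result:
genre  | COUNT(*)
-------+---------
Action | 1       
Drama  | 1       
Horror | 3       
Sci-Fi | 1       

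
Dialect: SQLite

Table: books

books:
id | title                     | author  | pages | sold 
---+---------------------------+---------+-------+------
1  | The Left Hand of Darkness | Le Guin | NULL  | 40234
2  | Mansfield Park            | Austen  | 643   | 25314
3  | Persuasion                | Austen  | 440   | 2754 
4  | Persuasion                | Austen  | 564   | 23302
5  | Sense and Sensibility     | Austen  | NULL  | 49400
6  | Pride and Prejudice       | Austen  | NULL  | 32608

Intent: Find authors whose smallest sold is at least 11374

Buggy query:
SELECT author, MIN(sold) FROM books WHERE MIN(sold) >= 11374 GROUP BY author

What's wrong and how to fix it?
Bug: MIN() in WHERE is a misuse of aggregate

Fix: Replace WHERE with HAVING after the GROUP BY

Corrected query:
SELECT author, MIN(sold) FROM books GROUP BY author HAVING MIN(sold) >= 11374

Result:
author  | MIN(sold)
--------+----------
Le Guin | 40234    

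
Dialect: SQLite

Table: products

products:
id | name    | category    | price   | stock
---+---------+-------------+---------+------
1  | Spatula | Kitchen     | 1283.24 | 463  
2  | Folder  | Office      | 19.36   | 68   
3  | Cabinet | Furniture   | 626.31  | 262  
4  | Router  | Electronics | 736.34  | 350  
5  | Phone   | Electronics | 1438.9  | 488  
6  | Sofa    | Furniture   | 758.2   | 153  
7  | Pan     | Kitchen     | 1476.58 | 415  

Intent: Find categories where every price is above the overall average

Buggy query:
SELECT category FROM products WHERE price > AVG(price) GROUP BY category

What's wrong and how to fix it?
Bug: AVG() is an aggregate; it can't sit directly in WHERE

Fix: Compute the overall average in a scalar subquery and compare each group's MIN against it in HAVING

Corrected query:
SELECT category FROM products GROUP BY category HAVING MIN(price) > (SELECT AVG(price) FROM products)

Result:
category
--------
Kitchen 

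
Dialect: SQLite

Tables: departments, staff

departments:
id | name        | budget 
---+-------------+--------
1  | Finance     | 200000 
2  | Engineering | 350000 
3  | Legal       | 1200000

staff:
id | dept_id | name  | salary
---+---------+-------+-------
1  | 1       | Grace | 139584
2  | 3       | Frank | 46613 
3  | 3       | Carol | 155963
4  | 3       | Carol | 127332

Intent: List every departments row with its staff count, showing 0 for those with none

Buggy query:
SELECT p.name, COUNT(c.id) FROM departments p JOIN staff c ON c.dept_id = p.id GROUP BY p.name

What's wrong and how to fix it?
Bug: INNER JOIN drops departments rows that have no matching staff rows

Fix: Use LEFT JOIN so parents without children still appear (COUNT(c.id) gives 0)

Corrected query:
SELECT p.name, COUNT(c.id) FROM departments p LEFT JOIN staff c ON c.dept_id = p.id GROUP BY p.name

Result:
name        | COUNT(c.id)
------------+------------
Engineering | 0          
Finance     | 1          
Legal       | 3          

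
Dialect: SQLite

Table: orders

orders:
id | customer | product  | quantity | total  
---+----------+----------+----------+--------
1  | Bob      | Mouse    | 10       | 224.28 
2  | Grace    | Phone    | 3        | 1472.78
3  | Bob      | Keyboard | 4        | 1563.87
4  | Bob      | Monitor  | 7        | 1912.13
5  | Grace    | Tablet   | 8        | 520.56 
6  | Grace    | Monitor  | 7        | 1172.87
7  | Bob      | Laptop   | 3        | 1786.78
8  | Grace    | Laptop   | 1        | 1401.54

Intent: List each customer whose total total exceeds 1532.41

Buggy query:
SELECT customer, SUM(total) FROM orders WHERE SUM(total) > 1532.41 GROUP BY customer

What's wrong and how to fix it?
Bug: SUM(total) is an aggregate, but WHERE filters rows before aggregation

Fix: Move the aggregate condition to a HAVING clause

Corrected query:
SELECT customer, SUM(total) FROM orders GROUP BY customer HAVING SUM(total) > 1532.41

Result:
customer | SUM(total)
---------+-----------
Bob      | 5487.06   
Grace    | 4567.75   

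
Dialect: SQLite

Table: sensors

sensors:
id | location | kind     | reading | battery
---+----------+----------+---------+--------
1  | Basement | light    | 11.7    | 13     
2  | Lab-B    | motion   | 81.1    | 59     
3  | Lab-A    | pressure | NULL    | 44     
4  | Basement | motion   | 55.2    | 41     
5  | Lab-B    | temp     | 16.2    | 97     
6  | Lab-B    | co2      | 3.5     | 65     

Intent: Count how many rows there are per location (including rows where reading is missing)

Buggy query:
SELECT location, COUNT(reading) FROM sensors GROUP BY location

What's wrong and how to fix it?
Bug: COUNT(reading) skips NULLs, so groups with missing reading are undercounted

Fix: Use COUNT(*) to count all rows regardless of NULL

Corrected query:
SELECT location, COUNT(*) FROM sensors GROUP BY location

Result:
location | COUNT(*)
---------+---------
Basement | 2       
Lab-A    | 1       
Lab-B    | 3       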